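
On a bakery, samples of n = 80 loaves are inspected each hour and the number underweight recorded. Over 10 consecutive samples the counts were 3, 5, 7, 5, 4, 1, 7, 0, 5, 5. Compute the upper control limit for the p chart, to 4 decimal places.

p̄ = Σdᵢ / (k·n) = 42 / (10 × 80) = 0.05250
UCL = p̄ + 3·√(p̄(1−p̄)/n) = 0.05250 + 3 × √(0.05250×0.94750/80) = 0.05250 + 3 × 0.02494 = 0.12731

0.1273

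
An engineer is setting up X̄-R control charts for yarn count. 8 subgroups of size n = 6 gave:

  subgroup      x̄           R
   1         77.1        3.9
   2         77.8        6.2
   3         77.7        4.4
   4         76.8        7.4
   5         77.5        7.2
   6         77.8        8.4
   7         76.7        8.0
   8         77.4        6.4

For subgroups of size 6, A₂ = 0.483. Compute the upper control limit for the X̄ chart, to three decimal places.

X̄̄ = (77.1 + 77.8 + 77.7 + 76.8 + 77.5 + 77.8 + 76.7 + 77.4) / 8 = 618.8000 / 8 = 77.3500
R̄ = (3.9 + 6.2 + 4.4 + 7.4 + 7.2 + 8.4 + 8.0 + 6.4) / 8 = 51.9000 / 8 = 6.4875
UCL = X̄̄ + A₂·R̄ = 77.3500 + 0.483 × 6.4875 = 80.4835

80.483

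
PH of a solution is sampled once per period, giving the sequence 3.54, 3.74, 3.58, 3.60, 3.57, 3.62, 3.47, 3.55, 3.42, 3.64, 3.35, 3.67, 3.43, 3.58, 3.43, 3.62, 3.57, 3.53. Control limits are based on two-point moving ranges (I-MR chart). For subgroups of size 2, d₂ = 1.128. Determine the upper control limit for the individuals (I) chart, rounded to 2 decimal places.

3.94

X̄ = (3.54 + 3.74 + 3.58 + 3.60 + 3.57 + 3.62 + 3.47 + 3.55 + 3.42 + 3.64 + 3.35 + 3.67 + 3.43 + 3.58 + 3.43 + 3.62 + 3.57 + 3.53) / 18 = 3.5506
Moving ranges: 0.20, 0.16, 0.02, 0.03, 0.05, 0.15, 0.08, 0.13, 0.22, 0.29, 0.32, 0.24, 0.15, 0.15, 0.19, 0.05, 0.04; M̄R̄ = 2.4700 / 17 = 0.1453
UCL = X̄ + 3·M̄R̄/d₂ = 3.5506 + 3 × 0.1453 / 1.128 = 3.9370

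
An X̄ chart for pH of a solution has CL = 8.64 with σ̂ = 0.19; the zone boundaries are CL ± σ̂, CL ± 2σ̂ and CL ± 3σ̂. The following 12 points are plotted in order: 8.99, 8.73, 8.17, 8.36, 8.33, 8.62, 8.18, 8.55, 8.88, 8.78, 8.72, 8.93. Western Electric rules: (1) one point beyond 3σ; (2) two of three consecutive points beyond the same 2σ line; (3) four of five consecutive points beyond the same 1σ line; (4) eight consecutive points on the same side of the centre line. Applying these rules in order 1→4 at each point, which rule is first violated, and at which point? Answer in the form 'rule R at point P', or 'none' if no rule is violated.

Zone of each point (C = within 1σ̂, B = 1σ̂–2σ̂, A = 2σ̂–3σ̂, * = beyond 3σ̂; sign = side of CL): 1:+B, 2:+C, 3:-A, 4:-B, 5:-B, 6:-C, 7:-A, 8:-C, 9:+B, 10:+C, 11:+C, 12:+B
Rule 3 (four of five consecutive points beyond the same 1σ limit) is satisfied at point 7.

rule 3 at point 7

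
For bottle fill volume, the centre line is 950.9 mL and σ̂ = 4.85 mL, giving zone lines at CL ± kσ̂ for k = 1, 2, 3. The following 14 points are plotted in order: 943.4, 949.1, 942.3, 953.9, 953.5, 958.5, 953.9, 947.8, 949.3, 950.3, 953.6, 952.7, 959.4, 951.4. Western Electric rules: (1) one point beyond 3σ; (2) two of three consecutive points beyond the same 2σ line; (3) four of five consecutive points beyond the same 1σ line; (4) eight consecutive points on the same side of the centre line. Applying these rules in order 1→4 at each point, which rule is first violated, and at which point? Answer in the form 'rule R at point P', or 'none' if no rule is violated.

Zone of each point (C = within 1σ̂, B = 1σ̂–2σ̂, A = 2σ̂–3σ̂, * = beyond 3σ̂; sign = side of CL): 1:-B, 2:-C, 3:-B, 4:+C, 5:+C, 6:+B, 7:+C, 8:-C, 9:-C, 10:-C, 11:+C, 12:+C, 13:+B, 14:+C
No rule fires across all 14 points.

none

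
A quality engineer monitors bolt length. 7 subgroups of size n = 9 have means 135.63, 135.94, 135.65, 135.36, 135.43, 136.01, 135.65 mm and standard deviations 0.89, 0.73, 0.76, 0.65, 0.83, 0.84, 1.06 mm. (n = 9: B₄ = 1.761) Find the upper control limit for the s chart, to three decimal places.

s̄ = (0.89 + 0.73 + 0.76 + 0.65 + 0.83 + 0.84 + 1.06) / 7 = 0.8229
UCL_s = B₄·s̄ = 1.761 × 0.8229 = 1.4491

1.449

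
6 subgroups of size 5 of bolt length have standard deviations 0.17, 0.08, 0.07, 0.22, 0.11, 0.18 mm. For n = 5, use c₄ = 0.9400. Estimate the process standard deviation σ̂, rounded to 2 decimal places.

0.15

s̄ = (0.17 + 0.08 + 0.07 + 0.22 + 0.11 + 0.18) / 6 = 0.1383
σ̂ = s̄ / c₄ = 0.1383 / 0.9400 = 0.1472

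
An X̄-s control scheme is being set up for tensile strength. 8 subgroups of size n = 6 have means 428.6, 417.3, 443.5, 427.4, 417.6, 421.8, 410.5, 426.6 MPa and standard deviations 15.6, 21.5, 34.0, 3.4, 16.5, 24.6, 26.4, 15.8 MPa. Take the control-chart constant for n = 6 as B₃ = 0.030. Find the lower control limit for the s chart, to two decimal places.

0.59

s̄ = (15.6 + 21.5 + 34.0 + 3.4 + 16.5 + 24.6 + 26.4 + 15.8) / 8 = 19.7250
LCL_s = B₃·s̄ = 0.030 × 19.7250 = 0.5917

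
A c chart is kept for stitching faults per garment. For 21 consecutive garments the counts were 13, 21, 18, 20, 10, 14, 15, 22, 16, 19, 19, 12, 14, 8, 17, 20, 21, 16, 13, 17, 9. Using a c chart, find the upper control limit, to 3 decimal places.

c̄ = (13 + 21 + 18 + 20 + 10 + 14 + 15 + 22 + 16 + 19 + 19 + 12 + 14 + 8 + 17 + 20 + 21 + 16 + 13 + 17 + 9) / 21 = 334 / 21 = 15.9048
UCL = c̄ + 3√c̄ = 15.9048 + 3 × √15.9048 = 15.9048 + 3 × 3.9881 = 27.8690

27.869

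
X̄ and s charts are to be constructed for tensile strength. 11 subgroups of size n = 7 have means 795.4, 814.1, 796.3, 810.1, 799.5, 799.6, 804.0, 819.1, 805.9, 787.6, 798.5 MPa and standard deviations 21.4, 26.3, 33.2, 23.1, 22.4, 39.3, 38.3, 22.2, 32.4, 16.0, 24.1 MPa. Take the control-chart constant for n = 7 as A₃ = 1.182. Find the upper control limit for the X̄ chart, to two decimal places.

834.83

X̄̄ = (795.4 + 814.1 + 796.3 + 810.1 + 799.5 + 799.6 + 804.0 + 819.1 + 805.9 + 787.6 + 798.5) / 11 = 802.7364
s̄ = (21.4 + 26.3 + 33.2 + 23.1 + 22.4 + 39.3 + 38.3 + 22.2 + 32.4 + 16.0 + 24.1) / 11 = 27.1545
UCL = X̄̄ + A₃·s̄ = 802.7364 + 1.182 × 27.1545 = 834.8330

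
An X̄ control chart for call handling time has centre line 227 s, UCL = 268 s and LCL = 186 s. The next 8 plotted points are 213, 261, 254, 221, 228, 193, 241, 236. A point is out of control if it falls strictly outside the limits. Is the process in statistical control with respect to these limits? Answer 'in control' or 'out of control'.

All 8 points lie within [186, 268].

in control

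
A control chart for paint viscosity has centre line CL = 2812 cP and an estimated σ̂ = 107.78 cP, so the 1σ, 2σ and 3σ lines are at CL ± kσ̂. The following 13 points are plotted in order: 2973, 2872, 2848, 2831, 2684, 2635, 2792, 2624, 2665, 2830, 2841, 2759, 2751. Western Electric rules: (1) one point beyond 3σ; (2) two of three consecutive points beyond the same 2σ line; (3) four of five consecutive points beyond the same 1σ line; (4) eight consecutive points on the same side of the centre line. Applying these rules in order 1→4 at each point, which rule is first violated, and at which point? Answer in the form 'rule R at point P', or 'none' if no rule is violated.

Zone of each point (C = within 1σ̂, B = 1σ̂–2σ̂, A = 2σ̂–3σ̂, * = beyond 3σ̂; sign = side of CL): 1:+B, 2:+C, 3:+C, 4:+C, 5:-B, 6:-B, 7:-C, 8:-B, 9:-B, 10:+C, 11:+C, 12:-C, 13:-C
Rule 3 (four of five consecutive points beyond the same 1σ limit) is satisfied at point 9.

rule 3 at point 9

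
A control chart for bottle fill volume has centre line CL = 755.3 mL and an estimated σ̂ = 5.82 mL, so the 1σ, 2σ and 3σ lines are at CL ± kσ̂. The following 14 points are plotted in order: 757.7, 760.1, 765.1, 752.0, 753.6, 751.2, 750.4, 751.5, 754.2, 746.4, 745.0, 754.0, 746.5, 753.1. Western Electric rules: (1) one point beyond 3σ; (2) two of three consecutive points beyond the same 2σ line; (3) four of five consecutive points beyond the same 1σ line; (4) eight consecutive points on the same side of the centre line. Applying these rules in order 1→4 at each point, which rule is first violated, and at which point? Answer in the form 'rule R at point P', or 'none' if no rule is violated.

Zone of each point (C = within 1σ̂, B = 1σ̂–2σ̂, A = 2σ̂–3σ̂, * = beyond 3σ̂; sign = side of CL): 1:+C, 2:+C, 3:+B, 4:-C, 5:-C, 6:-C, 7:-C, 8:-C, 9:-C, 10:-B, 11:-B, 12:-C, 13:-B, 14:-C
Rule 4 (eight consecutive points on the same side of the centre line) is satisfied at point 11.

rule 4 at point 11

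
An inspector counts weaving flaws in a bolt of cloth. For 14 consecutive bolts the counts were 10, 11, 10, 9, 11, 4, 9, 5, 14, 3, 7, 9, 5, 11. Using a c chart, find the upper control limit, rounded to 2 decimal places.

c̄ = (10 + 11 + 10 + 9 + 11 + 4 + 9 + 5 + 14 + 3 + 7 + 9 + 5 + 11) / 14 = 118 / 14 = 8.4286
UCL = c̄ + 3√c̄ = 8.4286 + 3 × √8.4286 = 8.4286 + 3 × 2.9032 = 17.1382

17.14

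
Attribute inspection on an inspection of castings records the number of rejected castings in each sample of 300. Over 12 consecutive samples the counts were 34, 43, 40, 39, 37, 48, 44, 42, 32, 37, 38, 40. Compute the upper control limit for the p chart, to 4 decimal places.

p̄ = Σdᵢ / (k·n) = 474 / (12 × 300) = 0.13167
UCL = p̄ + 3·√(p̄(1−p̄)/n) = 0.13167 + 3 × √(0.13167×0.86833/300) = 0.13167 + 3 × 0.01952 = 0.19023

0.1902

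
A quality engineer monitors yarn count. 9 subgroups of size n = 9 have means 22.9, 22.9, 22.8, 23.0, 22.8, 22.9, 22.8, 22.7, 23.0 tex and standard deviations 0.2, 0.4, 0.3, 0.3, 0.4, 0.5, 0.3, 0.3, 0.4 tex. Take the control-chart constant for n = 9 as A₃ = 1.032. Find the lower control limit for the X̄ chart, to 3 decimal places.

X̄̄ = (22.9 + 22.9 + 22.8 + 23.0 + 22.8 + 22.9 + 22.8 + 22.7 + 23.0) / 9 = 22.8667
s̄ = (0.2 + 0.4 + 0.3 + 0.3 + 0.4 + 0.5 + 0.3 + 0.3 + 0.4) / 9 = 0.3444
LCL = X̄̄ − A₃·s̄ = 22.8667 − 1.032 × 0.3444 = 22.5112

22.511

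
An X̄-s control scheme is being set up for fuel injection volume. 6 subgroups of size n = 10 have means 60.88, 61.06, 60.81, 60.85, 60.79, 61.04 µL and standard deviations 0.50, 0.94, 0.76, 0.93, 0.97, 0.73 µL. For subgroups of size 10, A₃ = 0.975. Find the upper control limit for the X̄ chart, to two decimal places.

X̄̄ = (60.88 + 61.06 + 60.81 + 60.85 + 60.79 + 61.04) / 6 = 60.9050
s̄ = (0.50 + 0.94 + 0.76 + 0.93 + 0.97 + 0.73) / 6 = 0.8050
UCL = X̄̄ + A₃·s̄ = 60.9050 + 0.975 × 0.8050 = 61.6899

61.69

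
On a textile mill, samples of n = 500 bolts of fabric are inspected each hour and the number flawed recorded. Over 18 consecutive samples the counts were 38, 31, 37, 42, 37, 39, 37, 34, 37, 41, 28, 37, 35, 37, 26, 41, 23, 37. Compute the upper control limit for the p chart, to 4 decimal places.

0.1052

p̄ = Σdᵢ / (k·n) = 637 / (18 × 500) = 0.07078
UCL = p̄ + 3·√(p̄(1−p̄)/n) = 0.07078 + 3 × √(0.07078×0.92922/500) = 0.07078 + 3 × 0.01147 = 0.10518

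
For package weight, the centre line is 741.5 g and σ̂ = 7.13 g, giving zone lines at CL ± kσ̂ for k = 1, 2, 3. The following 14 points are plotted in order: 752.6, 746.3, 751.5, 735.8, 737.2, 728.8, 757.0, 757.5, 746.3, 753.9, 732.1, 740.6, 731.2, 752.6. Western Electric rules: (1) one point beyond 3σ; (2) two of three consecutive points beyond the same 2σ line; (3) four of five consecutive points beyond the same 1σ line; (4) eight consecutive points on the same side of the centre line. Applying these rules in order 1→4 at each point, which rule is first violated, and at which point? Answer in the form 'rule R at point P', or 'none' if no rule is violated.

Zone of each point (C = within 1σ̂, B = 1σ̂–2σ̂, A = 2σ̂–3σ̂, * = beyond 3σ̂; sign = side of CL): 1:+B, 2:+C, 3:+B, 4:-C, 5:-C, 6:-B, 7:+A, 8:+A, 9:+C, 10:+B, 11:-B, 12:-C, 13:-B, 14:+B
Rule 2 (two of three consecutive points beyond the same 2σ limit) is satisfied at point 8.

rule 2 at point 8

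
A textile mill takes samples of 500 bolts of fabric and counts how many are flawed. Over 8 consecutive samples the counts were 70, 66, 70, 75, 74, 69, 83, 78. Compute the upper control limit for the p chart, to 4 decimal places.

0.1937

p̄ = Σdᵢ / (k·n) = 585 / (8 × 500) = 0.14625
UCL = p̄ + 3·√(p̄(1−p̄)/n) = 0.14625 + 3 × √(0.14625×0.85375/500) = 0.14625 + 3 × 0.01580 = 0.19366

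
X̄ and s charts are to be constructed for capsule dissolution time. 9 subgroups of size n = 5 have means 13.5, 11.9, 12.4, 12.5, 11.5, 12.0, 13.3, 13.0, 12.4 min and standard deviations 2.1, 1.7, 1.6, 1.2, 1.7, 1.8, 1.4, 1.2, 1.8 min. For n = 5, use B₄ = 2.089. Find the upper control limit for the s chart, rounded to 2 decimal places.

s̄ = (2.1 + 1.7 + 1.6 + 1.2 + 1.7 + 1.8 + 1.4 + 1.2 + 1.8) / 9 = 1.6111
UCL_s = B₄·s̄ = 2.089 × 1.6111 = 3.3656

3.37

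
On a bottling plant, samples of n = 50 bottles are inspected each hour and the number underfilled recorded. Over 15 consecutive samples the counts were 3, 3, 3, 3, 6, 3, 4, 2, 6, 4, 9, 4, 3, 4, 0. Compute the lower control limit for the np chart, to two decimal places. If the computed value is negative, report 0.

p̄ = Σdᵢ / (k·n) = 57 / (15 × 50) = 0.07600
LCL = np̄ − 3·√(np̄(1−p̄)) = 3.8000 − 3 × 1.8738 = -1.8215 → 0 (negative, so LCL = 0)

0.00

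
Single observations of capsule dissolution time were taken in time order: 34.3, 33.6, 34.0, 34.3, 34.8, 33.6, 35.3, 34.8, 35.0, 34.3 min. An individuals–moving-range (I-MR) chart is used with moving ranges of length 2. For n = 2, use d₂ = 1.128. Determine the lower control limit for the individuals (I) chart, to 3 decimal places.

X̄ = (34.3 + 33.6 + 34.0 + 34.3 + 34.8 + 33.6 + 35.3 + 34.8 + 35.0 + 34.3) / 10 = 34.4000
Moving ranges: 0.7, 0.4, 0.3, 0.5, 1.2, 1.7, 0.5, 0.2, 0.7; M̄R̄ = 6.2000 / 9 = 0.6889
LCL = X̄ − 3·M̄R̄/d₂ = 34.4000 − 3 × 0.6889 / 1.128 = 32.5678

32.568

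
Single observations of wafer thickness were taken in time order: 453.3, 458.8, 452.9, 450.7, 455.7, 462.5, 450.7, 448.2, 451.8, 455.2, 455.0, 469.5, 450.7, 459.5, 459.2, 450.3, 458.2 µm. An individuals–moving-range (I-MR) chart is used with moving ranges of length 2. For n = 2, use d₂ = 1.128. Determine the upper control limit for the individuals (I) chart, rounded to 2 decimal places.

473.06

X̄ = (453.3 + 458.8 + 452.9 + 450.7 + 455.7 + 462.5 + 450.7 + 448.2 + 451.8 + 455.2 + 455.0 + 469.5 + 450.7 + 459.5 + 459.2 + 450.3 + 458.2) / 17 = 455.4235
Moving ranges: 5.5, 5.9, 2.2, 5.0, 6.8, 11.8, 2.5, 3.6, 3.4, 0.2, 14.5, 18.8, 8.8, 0.3, 8.9, 7.9; M̄R̄ = 106.1000 / 16 = 6.6313
UCL = X̄ + 3·M̄R̄/d₂ = 455.4235 + 3 × 6.6313 / 1.128 = 473.0598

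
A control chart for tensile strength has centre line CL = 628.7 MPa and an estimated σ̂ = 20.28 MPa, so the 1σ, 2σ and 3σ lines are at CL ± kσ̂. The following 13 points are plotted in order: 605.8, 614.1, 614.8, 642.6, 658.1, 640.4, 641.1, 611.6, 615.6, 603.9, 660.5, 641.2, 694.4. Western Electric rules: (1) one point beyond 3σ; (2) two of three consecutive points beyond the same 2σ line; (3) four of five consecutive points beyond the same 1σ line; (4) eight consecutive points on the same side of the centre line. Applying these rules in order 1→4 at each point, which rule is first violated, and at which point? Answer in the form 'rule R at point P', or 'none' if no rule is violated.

rule 1 at point 13

Zone of each point (C = within 1σ̂, B = 1σ̂–2σ̂, A = 2σ̂–3σ̂, * = beyond 3σ̂; sign = side of CL): 1:-B, 2:-C, 3:-C, 4:+C, 5:+B, 6:+C, 7:+C, 8:-C, 9:-C, 10:-B, 11:+B, 12:+C, 13:+*
Rule 1 (one point beyond the 3σ limits) is satisfied at point 13.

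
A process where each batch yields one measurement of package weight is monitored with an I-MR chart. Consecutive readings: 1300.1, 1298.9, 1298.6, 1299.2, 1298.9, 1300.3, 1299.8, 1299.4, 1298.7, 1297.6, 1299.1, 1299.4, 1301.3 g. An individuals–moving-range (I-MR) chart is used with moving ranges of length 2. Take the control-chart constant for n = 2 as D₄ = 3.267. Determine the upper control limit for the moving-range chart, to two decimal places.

Moving ranges: 1.2, 0.3, 0.6, 0.3, 1.4, 0.5, 0.4, 0.7, 1.1, 1.5, 0.3, 1.9; M̄R̄ = 10.2000 / 12 = 0.8500
UCL_MR = D₄·M̄R̄ = 3.267 × 0.8500 = 2.7769

2.78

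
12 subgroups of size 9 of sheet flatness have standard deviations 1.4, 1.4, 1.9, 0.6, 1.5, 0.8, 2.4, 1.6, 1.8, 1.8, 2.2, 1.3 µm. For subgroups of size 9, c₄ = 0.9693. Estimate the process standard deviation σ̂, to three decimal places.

s̄ = (1.4 + 1.4 + 1.9 + 0.6 + 1.5 + 0.8 + 2.4 + 1.6 + 1.8 + 1.8 + 2.2 + 1.3) / 12 = 1.5583
σ̂ = s̄ / c₄ = 1.5583 / 0.9693 = 1.6077

1.608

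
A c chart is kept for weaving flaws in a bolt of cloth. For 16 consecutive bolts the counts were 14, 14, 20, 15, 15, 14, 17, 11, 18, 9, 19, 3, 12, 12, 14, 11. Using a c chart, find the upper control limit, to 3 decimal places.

c̄ = (14 + 14 + 20 + 15 + 15 + 14 + 17 + 11 + 18 + 9 + 19 + 3 + 12 + 12 + 14 + 11) / 16 = 218 / 16 = 13.6250
UCL = c̄ + 3√c̄ = 13.6250 + 3 × √13.6250 = 13.6250 + 3 × 3.6912 = 24.6986

24.699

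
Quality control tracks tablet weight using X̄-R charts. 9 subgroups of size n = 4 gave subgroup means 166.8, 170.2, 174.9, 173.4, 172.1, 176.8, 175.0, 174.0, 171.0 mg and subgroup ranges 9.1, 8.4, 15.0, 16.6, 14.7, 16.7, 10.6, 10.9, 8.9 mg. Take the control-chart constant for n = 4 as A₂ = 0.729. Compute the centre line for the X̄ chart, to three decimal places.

X̄̄ = (166.8 + 170.2 + 174.9 + 173.4 + 172.1 + 176.8 + 175.0 + 174.0 + 171.0) / 9 = 1554.2000 / 9 = 172.6889
CL = X̄̄ = 172.6889

172.689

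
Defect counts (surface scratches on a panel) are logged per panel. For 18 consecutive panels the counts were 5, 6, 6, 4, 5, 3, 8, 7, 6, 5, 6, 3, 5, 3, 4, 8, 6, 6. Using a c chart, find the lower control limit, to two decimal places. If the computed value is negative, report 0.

0.00

c̄ = (5 + 6 + 6 + 4 + 5 + 3 + 8 + 7 + 6 + 5 + 6 + 3 + 5 + 3 + 4 + 8 + 6 + 6) / 18 = 96 / 18 = 5.3333
LCL = c̄ − 3√c̄ = 5.3333 − 3 × 2.3094 = -1.5949 → 0 (cannot be negative)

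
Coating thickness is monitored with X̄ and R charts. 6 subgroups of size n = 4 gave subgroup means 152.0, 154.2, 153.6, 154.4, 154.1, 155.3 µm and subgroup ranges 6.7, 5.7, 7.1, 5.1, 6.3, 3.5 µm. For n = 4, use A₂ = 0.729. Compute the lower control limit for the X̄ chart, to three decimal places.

X̄̄ = (152.0 + 154.2 + 153.6 + 154.4 + 154.1 + 155.3) / 6 = 923.6000 / 6 = 153.9333
R̄ = (6.7 + 5.7 + 7.1 + 5.1 + 6.3 + 3.5) / 6 = 34.4000 / 6 = 5.7333
LCL = X̄̄ − A₂·R̄ = 153.9333 − 0.729 × 5.7333 = 149.7537

149.754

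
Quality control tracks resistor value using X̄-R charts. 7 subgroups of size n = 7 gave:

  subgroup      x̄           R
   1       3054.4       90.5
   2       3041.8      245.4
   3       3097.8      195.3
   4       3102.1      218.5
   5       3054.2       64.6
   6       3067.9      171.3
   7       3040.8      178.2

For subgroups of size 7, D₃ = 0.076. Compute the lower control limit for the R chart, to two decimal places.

12.64

R̄ = (90.5 + 245.4 + 195.3 + 218.5 + 64.6 + 171.3 + 178.2) / 7 = 1163.8000 / 7 = 166.2571
LCL_R = D₃·R̄ = 0.076 × 166.2571 = 12.6355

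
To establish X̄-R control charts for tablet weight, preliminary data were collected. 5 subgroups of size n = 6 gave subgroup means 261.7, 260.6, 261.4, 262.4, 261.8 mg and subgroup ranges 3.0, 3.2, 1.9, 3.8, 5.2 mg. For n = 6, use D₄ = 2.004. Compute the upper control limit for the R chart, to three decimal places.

R̄ = (3.0 + 3.2 + 1.9 + 3.8 + 5.2) / 5 = 17.1000 / 5 = 3.4200
UCL_R = D₄·R̄ = 2.004 × 3.4200 = 6.8537

6.854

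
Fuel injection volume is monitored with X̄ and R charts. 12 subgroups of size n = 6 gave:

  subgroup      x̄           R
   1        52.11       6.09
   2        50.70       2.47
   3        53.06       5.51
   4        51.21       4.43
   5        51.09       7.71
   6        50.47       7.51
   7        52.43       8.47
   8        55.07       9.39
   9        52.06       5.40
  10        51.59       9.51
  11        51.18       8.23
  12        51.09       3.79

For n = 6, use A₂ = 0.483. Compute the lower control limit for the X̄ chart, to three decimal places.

48.678

X̄̄ = (52.11 + 50.70 + 53.06 + 51.21 + 51.09 + 50.47 + 52.43 + 55.07 + 52.06 + 51.59 + 51.18 + 51.09) / 12 = 622.0600 / 12 = 51.8383
R̄ = (6.09 + 2.47 + 5.51 + 4.43 + 7.71 + 7.51 + 8.47 + 9.39 + 5.40 + 9.51 + 8.23 + 3.79) / 12 = 78.5100 / 12 = 6.5425
LCL = X̄̄ − A₂·R̄ = 51.8383 − 0.483 × 6.5425 = 48.6783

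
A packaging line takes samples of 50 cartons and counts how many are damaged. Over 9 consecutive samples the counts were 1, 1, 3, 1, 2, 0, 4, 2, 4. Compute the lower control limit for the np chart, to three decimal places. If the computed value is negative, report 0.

0.000

p̄ = Σdᵢ / (k·n) = 18 / (9 × 50) = 0.04000
LCL = np̄ − 3·√(np̄(1−p̄)) = 2.0000 − 3 × 1.3856 = -2.1569 → 0 (negative, so LCL = 0)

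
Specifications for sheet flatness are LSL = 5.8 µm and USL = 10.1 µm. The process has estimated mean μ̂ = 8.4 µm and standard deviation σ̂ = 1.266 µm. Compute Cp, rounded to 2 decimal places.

0.57

Cp = (USL − LSL) / (6σ̂) = (10.1 − 5.8) / (6 × 1.266) = 4.3000 / 7.5960 = 0.5661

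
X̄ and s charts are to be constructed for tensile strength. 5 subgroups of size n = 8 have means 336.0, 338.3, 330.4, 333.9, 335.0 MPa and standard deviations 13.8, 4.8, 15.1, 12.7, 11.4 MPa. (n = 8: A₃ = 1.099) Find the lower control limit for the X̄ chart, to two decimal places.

X̄̄ = (336.0 + 338.3 + 330.4 + 333.9 + 335.0) / 5 = 334.7200
s̄ = (13.8 + 4.8 + 15.1 + 12.7 + 11.4) / 5 = 11.5600
LCL = X̄̄ − A₃·s̄ = 334.7200 − 1.099 × 11.5600 = 322.0156

322.02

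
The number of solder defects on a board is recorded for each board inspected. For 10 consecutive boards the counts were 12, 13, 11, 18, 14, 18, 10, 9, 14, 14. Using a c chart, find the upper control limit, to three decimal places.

24.241

c̄ = (12 + 13 + 11 + 18 + 14 + 18 + 10 + 9 + 14 + 14) / 10 = 133 / 10 = 13.3000
UCL = c̄ + 3√c̄ = 13.3000 + 3 × √13.3000 = 13.3000 + 3 × 3.6469 = 24.2407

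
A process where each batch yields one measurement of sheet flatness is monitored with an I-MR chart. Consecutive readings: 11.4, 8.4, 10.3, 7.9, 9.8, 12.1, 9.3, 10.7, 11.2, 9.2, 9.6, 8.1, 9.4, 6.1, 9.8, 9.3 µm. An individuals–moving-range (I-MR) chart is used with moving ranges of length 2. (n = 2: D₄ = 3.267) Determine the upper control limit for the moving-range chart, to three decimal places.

Moving ranges: 3.0, 1.9, 2.4, 1.9, 2.3, 2.8, 1.4, 0.5, 2.0, 0.4, 1.5, 1.3, 3.3, 3.7, 0.5; M̄R̄ = 28.9000 / 15 = 1.9267
UCL_MR = D₄·M̄R̄ = 3.267 × 1.9267 = 6.2944

6.294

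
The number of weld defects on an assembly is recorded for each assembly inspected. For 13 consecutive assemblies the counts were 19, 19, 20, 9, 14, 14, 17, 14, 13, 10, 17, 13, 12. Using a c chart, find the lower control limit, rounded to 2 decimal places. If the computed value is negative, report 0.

3.19

c̄ = (19 + 19 + 20 + 9 + 14 + 14 + 17 + 14 + 13 + 10 + 17 + 13 + 12) / 13 = 191 / 13 = 14.6923
LCL = c̄ − 3√c̄ = 14.6923 − 3 × 3.8331 = 3.1931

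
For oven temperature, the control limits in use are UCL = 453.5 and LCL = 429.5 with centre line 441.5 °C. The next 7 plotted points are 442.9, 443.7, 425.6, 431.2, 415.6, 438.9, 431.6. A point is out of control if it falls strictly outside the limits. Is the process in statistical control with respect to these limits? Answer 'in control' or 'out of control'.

Compare each point to [429.5, 453.5]: sample 3 = 425.6 < LCL; sample 5 = 415.6 < LCL.

out of control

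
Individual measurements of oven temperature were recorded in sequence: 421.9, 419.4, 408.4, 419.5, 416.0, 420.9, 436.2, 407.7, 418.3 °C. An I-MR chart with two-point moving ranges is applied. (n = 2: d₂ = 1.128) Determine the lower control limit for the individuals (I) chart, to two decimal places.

389.64

X̄ = (421.9 + 419.4 + 408.4 + 419.5 + 416.0 + 420.9 + 436.2 + 407.7 + 418.3) / 9 = 418.7000
Moving ranges: 2.5, 11.0, 11.1, 3.5, 4.9, 15.3, 28.5, 10.6; M̄R̄ = 87.4000 / 8 = 10.9250
LCL = X̄ − 3·M̄R̄/d₂ = 418.7000 − 3 × 10.9250 / 1.128 = 389.6441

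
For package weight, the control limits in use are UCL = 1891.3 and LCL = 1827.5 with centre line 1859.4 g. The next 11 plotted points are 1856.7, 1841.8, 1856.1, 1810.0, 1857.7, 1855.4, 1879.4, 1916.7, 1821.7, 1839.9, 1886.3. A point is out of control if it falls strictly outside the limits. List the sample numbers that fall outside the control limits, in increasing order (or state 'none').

Compare each point to [1827.5, 1891.3]: sample 4 = 1810.0 < LCL; sample 8 = 1916.7 > UCL; sample 9 = 1821.7 < LCL.

4, 8, 9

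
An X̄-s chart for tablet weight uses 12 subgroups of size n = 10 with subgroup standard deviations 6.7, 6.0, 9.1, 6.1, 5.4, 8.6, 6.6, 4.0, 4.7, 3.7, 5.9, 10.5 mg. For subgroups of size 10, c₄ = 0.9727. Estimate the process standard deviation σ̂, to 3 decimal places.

s̄ = (6.7 + 6.0 + 9.1 + 6.1 + 5.4 + 8.6 + 6.6 + 4.0 + 4.7 + 3.7 + 5.9 + 10.5) / 12 = 6.4417
σ̂ = s̄ / c₄ = 6.4417 / 0.9727 = 6.6225

6.622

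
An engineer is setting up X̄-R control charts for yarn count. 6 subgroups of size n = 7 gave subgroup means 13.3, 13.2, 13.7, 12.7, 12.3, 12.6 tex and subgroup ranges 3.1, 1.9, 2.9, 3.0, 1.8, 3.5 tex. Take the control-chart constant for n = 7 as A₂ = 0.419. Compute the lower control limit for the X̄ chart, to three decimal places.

X̄̄ = (13.3 + 13.2 + 13.7 + 12.7 + 12.3 + 12.6) / 6 = 77.8000 / 6 = 12.9667
R̄ = (3.1 + 1.9 + 2.9 + 3.0 + 1.8 + 3.5) / 6 = 16.2000 / 6 = 2.7000
LCL = X̄̄ − A₂·R̄ = 12.9667 − 0.419 × 2.7000 = 11.8354

11.835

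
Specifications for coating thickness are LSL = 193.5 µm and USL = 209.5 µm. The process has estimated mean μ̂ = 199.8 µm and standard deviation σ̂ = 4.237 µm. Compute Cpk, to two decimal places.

Cpu = (USL − μ̂) / (3σ̂) = (209.5 − 199.8) / (3 × 4.237) = 0.7631; Cpl = (μ̂ − LSL) / (3σ̂) = (199.8 − 193.5) / (3 × 4.237) = 0.4956; Cpk = min(Cpu, Cpl) = 0.4956

0.50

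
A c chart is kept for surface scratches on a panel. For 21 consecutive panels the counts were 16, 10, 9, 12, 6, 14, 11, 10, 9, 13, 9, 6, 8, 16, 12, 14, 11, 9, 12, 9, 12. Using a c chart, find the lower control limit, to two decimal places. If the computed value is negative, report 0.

0.97

c̄ = (16 + 10 + 9 + 12 + 6 + 14 + 11 + 10 + 9 + 13 + 9 + 6 + 8 + 16 + 12 + 14 + 11 + 9 + 12 + 9 + 12) / 21 = 228 / 21 = 10.8571
LCL = c̄ − 3√c̄ = 10.8571 − 3 × 3.2950 = 0.9721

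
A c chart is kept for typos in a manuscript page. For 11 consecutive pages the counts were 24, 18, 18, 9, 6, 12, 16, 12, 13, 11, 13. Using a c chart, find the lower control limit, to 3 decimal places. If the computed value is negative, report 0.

2.666

c̄ = (24 + 18 + 18 + 9 + 6 + 12 + 16 + 12 + 13 + 11 + 13) / 11 = 152 / 11 = 13.8182
LCL = c̄ − 3√c̄ = 13.8182 − 3 × 3.7173 = 2.6663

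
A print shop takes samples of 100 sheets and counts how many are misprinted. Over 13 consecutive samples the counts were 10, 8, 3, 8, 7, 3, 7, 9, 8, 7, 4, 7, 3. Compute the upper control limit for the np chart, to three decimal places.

13.837

p̄ = Σdᵢ / (k·n) = 84 / (13 × 100) = 0.06462
UCL = np̄ + 3·√(np̄(1−p̄)) = 6.4615 + 3 × √(6.4615×0.93538) = 6.4615 + 3 × 2.4585 = 13.8369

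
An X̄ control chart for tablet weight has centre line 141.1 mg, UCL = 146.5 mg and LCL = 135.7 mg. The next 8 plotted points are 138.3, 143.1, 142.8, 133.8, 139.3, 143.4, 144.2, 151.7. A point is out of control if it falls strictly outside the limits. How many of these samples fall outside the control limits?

Compare each point to [135.7, 146.5]: sample 4 = 133.8 < LCL; sample 8 = 151.7 > UCL.

2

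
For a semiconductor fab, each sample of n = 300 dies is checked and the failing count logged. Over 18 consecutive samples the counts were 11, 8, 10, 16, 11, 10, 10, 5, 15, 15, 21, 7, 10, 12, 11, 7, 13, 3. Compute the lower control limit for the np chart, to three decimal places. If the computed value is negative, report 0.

1.139

p̄ = Σdᵢ / (k·n) = 195 / (18 × 300) = 0.03611
LCL = np̄ − 3·√(np̄(1−p̄)) = 10.8333 − 3 × 3.2314 = 1.1390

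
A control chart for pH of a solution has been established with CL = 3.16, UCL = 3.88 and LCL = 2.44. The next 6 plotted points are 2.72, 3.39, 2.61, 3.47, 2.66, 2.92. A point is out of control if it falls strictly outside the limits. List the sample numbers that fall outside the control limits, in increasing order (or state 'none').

none

All 6 points lie within [2.44, 3.88].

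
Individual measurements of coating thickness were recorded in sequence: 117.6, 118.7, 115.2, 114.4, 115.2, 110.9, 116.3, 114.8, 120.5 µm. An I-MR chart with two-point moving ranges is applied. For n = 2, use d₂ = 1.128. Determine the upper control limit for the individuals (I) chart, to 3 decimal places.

123.635

X̄ = (117.6 + 118.7 + 115.2 + 114.4 + 115.2 + 110.9 + 116.3 + 114.8 + 120.5) / 9 = 115.9556
Moving ranges: 1.1, 3.5, 0.8, 0.8, 4.3, 5.4, 1.5, 5.7; M̄R̄ = 23.1000 / 8 = 2.8875
UCL = X̄ + 3·M̄R̄/d₂ = 115.9556 + 3 × 2.8875 / 1.128 = 123.6351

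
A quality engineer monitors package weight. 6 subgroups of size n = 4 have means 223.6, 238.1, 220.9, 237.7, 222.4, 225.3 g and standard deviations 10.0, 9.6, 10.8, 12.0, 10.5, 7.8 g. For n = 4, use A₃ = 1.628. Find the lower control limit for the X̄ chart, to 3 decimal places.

X̄̄ = (223.6 + 238.1 + 220.9 + 237.7 + 222.4 + 225.3) / 6 = 228.0000
s̄ = (10.0 + 9.6 + 10.8 + 12.0 + 10.5 + 7.8) / 6 = 10.1167
LCL = X̄̄ − A₃·s̄ = 228.0000 − 1.628 × 10.1167 = 211.5301

211.530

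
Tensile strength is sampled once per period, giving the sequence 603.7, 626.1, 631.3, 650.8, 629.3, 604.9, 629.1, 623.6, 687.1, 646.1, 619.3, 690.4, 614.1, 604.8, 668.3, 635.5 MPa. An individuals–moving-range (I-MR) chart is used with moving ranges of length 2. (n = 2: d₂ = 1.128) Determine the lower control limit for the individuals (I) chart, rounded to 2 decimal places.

X̄ = (603.7 + 626.1 + 631.3 + 650.8 + 629.3 + 604.9 + 629.1 + 623.6 + 687.1 + 646.1 + 619.3 + 690.4 + 614.1 + 604.8 + 668.3 + 635.5) / 16 = 635.2750
Moving ranges: 22.4, 5.2, 19.5, 21.5, 24.4, 24.2, 5.5, 63.5, 41.0, 26.8, 71.1, 76.3, 9.3, 63.5, 32.8; M̄R̄ = 507.0000 / 15 = 33.8000
LCL = X̄ − 3·M̄R̄/d₂ = 635.2750 − 3 × 33.8000 / 1.128 = 545.3814

545.38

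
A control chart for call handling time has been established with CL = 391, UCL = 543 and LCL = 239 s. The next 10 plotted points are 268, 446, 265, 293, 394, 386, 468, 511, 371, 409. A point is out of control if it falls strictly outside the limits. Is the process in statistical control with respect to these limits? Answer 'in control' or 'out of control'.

in control

All 10 points lie within [239, 543].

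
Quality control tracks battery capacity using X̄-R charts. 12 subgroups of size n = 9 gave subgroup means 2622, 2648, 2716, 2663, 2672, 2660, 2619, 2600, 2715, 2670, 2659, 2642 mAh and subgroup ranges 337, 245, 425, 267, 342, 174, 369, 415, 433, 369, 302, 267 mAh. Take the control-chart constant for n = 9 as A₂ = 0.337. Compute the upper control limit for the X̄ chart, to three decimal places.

X̄̄ = (2622 + 2648 + 2716 + 2663 + 2672 + 2660 + 2619 + 2600 + 2715 + 2670 + 2659 + 2642) / 12 = 31886.0000 / 12 = 2657.1667
R̄ = (337 + 245 + 425 + 267 + 342 + 174 + 369 + 415 + 433 + 369 + 302 + 267) / 12 = 3945.0000 / 12 = 328.7500
UCL = X̄̄ + A₂·R̄ = 2657.1667 + 0.337 × 328.7500 = 2767.9554

2767.955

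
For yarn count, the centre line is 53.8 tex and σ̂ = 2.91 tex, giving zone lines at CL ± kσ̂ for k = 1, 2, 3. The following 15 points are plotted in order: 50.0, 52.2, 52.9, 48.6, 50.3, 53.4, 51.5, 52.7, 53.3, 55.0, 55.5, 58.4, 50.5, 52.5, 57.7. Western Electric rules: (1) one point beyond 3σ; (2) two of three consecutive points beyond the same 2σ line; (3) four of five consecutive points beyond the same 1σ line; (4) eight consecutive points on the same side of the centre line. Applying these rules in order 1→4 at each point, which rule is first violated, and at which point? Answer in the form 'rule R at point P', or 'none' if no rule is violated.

rule 4 at point 8

Zone of each point (C = within 1σ̂, B = 1σ̂–2σ̂, A = 2σ̂–3σ̂, * = beyond 3σ̂; sign = side of CL): 1:-B, 2:-C, 3:-C, 4:-B, 5:-B, 6:-C, 7:-C, 8:-C, 9:-C, 10:+C, 11:+C, 12:+B, 13:-B, 14:-C, 15:+B
Rule 4 (eight consecutive points on the same side of the centre line) is satisfied at point 8.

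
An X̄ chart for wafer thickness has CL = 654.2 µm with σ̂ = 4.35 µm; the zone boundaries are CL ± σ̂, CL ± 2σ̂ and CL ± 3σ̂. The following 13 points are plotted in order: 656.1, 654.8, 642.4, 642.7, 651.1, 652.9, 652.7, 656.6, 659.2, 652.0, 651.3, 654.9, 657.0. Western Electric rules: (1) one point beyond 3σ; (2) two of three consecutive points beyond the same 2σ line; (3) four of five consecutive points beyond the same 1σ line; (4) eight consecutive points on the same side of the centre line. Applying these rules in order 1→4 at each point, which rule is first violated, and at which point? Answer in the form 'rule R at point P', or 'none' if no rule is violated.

Zone of each point (C = within 1σ̂, B = 1σ̂–2σ̂, A = 2σ̂–3σ̂, * = beyond 3σ̂; sign = side of CL): 1:+C, 2:+C, 3:-A, 4:-A, 5:-C, 6:-C, 7:-C, 8:+C, 9:+B, 10:-C, 11:-C, 12:+C, 13:+C
Rule 2 (two of three consecutive points beyond the same 2σ limit) is satisfied at point 4.

rule 2 at point 4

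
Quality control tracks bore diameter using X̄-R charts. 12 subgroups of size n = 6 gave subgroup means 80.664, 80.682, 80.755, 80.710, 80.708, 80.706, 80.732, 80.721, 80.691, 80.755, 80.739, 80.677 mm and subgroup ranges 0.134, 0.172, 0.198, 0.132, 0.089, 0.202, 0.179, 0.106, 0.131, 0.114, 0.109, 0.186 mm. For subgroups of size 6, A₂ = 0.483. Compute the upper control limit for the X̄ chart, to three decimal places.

80.782

X̄̄ = (80.664 + 80.682 + 80.755 + 80.710 + 80.708 + 80.706 + 80.732 + 80.721 + 80.691 + 80.755 + 80.739 + 80.677) / 12 = 968.5400 / 12 = 80.7117
R̄ = (0.134 + 0.172 + 0.198 + 0.132 + 0.089 + 0.202 + 0.179 + 0.106 + 0.131 + 0.114 + 0.109 + 0.186) / 12 = 1.7520 / 12 = 0.1460
UCL = X̄̄ + A₂·R̄ = 80.7117 + 0.483 × 0.1460 = 80.7822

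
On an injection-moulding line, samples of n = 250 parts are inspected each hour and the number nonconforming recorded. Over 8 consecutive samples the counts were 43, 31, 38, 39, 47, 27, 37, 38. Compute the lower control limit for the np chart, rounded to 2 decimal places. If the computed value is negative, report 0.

p̄ = Σdᵢ / (k·n) = 300 / (8 × 250) = 0.15000
LCL = np̄ − 3·√(np̄(1−p̄)) = 37.5000 − 3 × 5.6458 = 20.5626

20.56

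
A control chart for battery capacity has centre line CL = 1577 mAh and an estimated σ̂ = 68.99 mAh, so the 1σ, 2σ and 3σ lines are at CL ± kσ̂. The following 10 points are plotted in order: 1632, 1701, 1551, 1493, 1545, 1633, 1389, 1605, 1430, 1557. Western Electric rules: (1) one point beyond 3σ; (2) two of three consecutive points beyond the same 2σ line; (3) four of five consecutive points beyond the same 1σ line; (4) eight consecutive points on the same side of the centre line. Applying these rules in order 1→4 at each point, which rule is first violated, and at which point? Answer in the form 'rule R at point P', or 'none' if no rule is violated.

Zone of each point (C = within 1σ̂, B = 1σ̂–2σ̂, A = 2σ̂–3σ̂, * = beyond 3σ̂; sign = side of CL): 1:+C, 2:+B, 3:-C, 4:-B, 5:-C, 6:+C, 7:-A, 8:+C, 9:-A, 10:-C
Rule 2 (two of three consecutive points beyond the same 2σ limit) is satisfied at point 9.

rule 2 at point 9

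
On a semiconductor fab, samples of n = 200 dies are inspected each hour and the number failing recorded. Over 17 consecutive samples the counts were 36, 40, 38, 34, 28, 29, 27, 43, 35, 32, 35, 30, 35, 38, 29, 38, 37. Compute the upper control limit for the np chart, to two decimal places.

p̄ = Σdᵢ / (k·n) = 584 / (17 × 200) = 0.17176
UCL = np̄ + 3·√(np̄(1−p̄)) = 34.3529 + 3 × √(34.3529×0.82824) = 34.3529 + 3 × 5.3341 = 50.3552

50.36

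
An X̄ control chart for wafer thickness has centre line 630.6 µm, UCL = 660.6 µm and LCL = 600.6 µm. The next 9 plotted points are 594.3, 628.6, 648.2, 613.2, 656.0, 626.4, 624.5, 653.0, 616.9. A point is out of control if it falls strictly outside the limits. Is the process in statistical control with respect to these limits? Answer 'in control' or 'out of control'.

Compare each point to [600.6, 660.6]: sample 1 = 594.3 < LCL.

out of control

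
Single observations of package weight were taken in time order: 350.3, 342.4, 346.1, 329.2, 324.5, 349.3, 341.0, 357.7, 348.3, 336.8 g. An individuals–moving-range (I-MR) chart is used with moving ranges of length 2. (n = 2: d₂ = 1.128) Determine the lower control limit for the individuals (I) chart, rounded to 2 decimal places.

311.86

X̄ = (350.3 + 342.4 + 346.1 + 329.2 + 324.5 + 349.3 + 341.0 + 357.7 + 348.3 + 336.8) / 10 = 342.5600
Moving ranges: 7.9, 3.7, 16.9, 4.7, 24.8, 8.3, 16.7, 9.4, 11.5; M̄R̄ = 103.9000 / 9 = 11.5444
LCL = X̄ − 3·M̄R̄/d₂ = 342.5600 − 3 × 11.5444 / 1.128 = 311.8567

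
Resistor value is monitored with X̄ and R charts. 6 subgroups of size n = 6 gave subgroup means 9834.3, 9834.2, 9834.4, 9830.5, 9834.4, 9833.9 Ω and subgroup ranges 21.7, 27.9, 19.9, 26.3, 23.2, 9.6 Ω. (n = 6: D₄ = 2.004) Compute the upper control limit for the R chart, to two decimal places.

42.95

R̄ = (21.7 + 27.9 + 19.9 + 26.3 + 23.2 + 9.6) / 6 = 128.6000 / 6 = 21.4333
UCL_R = D₄·R̄ = 2.004 × 21.4333 = 42.9524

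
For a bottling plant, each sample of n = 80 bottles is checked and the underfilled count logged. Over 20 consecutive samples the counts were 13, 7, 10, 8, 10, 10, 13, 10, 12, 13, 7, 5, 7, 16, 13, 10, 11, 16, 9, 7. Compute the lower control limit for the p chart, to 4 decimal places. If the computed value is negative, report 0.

p̄ = Σdᵢ / (k·n) = 207 / (20 × 80) = 0.12937
LCL = p̄ − 3·√(p̄(1−p̄)/n) = 0.12937 − 3 × 0.03752 = 0.01681

0.0168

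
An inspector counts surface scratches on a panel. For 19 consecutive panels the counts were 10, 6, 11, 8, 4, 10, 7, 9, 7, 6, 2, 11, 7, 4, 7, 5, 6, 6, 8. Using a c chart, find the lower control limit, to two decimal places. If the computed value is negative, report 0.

0.00

c̄ = (10 + 6 + 11 + 8 + 4 + 10 + 7 + 9 + 7 + 6 + 2 + 11 + 7 + 4 + 7 + 5 + 6 + 6 + 8) / 19 = 134 / 19 = 7.0526
LCL = c̄ − 3√c̄ = 7.0526 − 3 × 2.6557 = -0.9144 → 0 (cannot be negative)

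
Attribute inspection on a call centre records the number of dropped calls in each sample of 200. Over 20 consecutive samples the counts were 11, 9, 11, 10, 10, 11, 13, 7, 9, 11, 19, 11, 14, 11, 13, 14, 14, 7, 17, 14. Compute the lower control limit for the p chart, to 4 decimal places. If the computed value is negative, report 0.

p̄ = Σdᵢ / (k·n) = 236 / (20 × 200) = 0.05900
LCL = p̄ − 3·√(p̄(1−p̄)/n) = 0.05900 − 3 × 0.01666 = 0.00902

0.0090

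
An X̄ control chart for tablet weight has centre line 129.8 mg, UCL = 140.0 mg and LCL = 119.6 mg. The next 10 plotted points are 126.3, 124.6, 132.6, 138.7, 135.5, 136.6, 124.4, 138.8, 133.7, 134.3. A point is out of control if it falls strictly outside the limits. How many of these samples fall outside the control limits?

0

All 10 points lie within [119.6, 140.0].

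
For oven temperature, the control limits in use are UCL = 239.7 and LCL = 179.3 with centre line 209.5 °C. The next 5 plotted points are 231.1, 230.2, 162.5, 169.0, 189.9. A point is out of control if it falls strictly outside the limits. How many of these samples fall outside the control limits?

2

Compare each point to [179.3, 239.7]: sample 3 = 162.5 < LCL; sample 4 = 169.0 < LCL.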